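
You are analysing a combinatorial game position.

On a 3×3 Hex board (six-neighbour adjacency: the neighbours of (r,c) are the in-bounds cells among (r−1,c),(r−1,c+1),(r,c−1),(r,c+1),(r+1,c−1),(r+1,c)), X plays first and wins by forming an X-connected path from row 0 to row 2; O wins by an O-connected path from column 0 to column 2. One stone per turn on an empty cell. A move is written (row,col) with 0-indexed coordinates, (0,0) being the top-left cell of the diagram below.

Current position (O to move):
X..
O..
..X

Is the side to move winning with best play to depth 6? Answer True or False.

O winning at [X../O../..X]: True

ply 1, O at X../O../..X | (0,1)=-1→XO./O../..X; (0,2)=+1→X.O/O../..X*; (1,1)=+1→X../OO./..X; (1,2)=-1→X../O.O/..X; (2,0)=-1→X../O../O.X; (2,1)=-1→X../O../.OX
ply 2, X at X.O/O../..X | (0,1)=-1→XXO/O../..X*; (1,1)=-1→X.O/OX./..X; (1,2)=-1→X.O/O.X/..X; (2,0)=-1→X.O/O../X.X; (2,1)=-1→X.O/O../.XX
ply 3, O at XXO/O../..X | (1,1)=+1→XXO/OO./..X*; (1,2)=-1→XXO/O.O/..X; (2,0)=-1→XXO/O../O.X; (2,1)=-1→XXO/O../.OX
ply 4: XXO/OO./..X is terminal -1 (X); from X../O../..X depth 6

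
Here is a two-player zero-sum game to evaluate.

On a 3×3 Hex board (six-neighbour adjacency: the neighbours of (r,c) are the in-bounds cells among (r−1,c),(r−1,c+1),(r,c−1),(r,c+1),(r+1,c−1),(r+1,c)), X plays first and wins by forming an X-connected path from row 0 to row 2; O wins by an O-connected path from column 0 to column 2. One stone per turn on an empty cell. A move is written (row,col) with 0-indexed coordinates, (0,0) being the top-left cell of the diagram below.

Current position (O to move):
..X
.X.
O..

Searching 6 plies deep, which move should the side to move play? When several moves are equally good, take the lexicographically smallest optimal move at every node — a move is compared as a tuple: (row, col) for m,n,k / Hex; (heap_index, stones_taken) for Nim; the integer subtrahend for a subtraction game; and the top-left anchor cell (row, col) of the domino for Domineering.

O's best at [..X/.X./O..]: (2,1)

[..X/.X./O..] O move#1: (0,0):-1/O.X/.X./O.., (0,1):-1/.OX/.X./O.., (1,0):-1/..X/OX./O.., (1,2):-1/..X/.XO/O.., (2,1):+1/..X/.X./OO.*, (2,2):-1/..X/.X./O.O
[..X/.X./OO.] X move#2: (0,0):-1/X.X/.X./OO.*, (0,1):-1/.XX/.X./OO., (1,0):-1/..X/XX./OO., (1,2):-1/..X/.XX/OO., (2,2):-1/..X/.X./OOX
[X.X/.X./OO.] O move#3: (0,1):+1/XOX/.X./OO.*, (1,0):+1/X.X/OX./OO., (1,2):+1/X.X/.XO/OO., (2,2):+1/X.X/.X./OOO
[XOX/.X./OO.] X move#4: (1,0):-1/XOX/XX./OO.*, (1,2):-1/XOX/.XX/OO., (2,2):-1/XOX/.X./OOX
[XOX/XX./OO.] O move#5: (1,2):+1/XOX/XXO/OO.*, (2,2):+1/XOX/XX./OOO
[XOX/XXO/OO.] end (terminal -1, X#6); searched ..X/.X./O.. to 6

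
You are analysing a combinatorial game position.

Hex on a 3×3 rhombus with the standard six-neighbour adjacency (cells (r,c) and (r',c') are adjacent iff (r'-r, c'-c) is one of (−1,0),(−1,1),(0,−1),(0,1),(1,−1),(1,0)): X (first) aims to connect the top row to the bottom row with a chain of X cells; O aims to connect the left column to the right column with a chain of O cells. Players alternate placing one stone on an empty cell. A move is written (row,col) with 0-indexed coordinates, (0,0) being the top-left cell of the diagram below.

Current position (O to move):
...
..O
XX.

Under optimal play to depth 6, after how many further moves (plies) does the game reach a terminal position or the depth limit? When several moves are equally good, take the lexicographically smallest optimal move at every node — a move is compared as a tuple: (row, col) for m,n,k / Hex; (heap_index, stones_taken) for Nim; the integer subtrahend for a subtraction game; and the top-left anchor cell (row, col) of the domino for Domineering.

[.../..O/XX.] O move#1: (0,0):-1/O../..O/XX., (0,1):+1/.O./..O/XX.*, (0,2):-1/..O/..O/XX., (1,0):-1/.../O.O/XX., (1,1):-1/.../.OO/XX., (2,2):-1/.../..O/XXO
[.O./..O/XX.] X move#2: (0,0):-1/XO./..O/XX.*, (0,2):-1/.OX/..O/XX., (1,0):-1/.O./X.O/XX., (1,1):-1/.O./.XO/XX., (2,2):-1/.O./..O/XXX
[XO./..O/XX.] O move#3: (0,2):-1/XOO/..O/XX., (1,0):+1/XO./O.O/XX.*, (1,1):-1/XO./.OO/XX., (2,2):-1/XO./..O/XXO
[XO./O.O/XX.] X move#4: (0,2):-1/XOX/O.O/XX.*, (1,1):-1/XO./OXO/XX., (2,2):-1/XO./O.O/XXX
[XOX/O.O/XX.] O move#5: (1,1):+1/XOX/OOO/XX.*, (2,2):-1/XOX/O.O/XXO
[XOX/OOO/XX.] end (terminal -1, X#6); searched .../..O/XX. to 6

PV length from [.../..O/XX.]: 5 plies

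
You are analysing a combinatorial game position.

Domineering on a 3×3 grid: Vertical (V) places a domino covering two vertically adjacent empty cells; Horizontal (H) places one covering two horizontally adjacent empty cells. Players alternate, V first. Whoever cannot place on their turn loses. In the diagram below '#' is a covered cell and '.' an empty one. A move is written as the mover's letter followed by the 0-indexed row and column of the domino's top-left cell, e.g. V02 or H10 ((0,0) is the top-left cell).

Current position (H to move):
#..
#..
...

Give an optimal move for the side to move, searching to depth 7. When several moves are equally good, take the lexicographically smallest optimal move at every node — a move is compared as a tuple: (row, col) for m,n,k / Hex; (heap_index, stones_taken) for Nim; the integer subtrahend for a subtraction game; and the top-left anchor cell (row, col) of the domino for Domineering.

p1 H@[#../#../...]: H01[###/#../...]-1 H11[#../###/...]+1* H20[#../#../##.]-1 H21[#../#../.##]-1
p2 V@[#../###/...] terminal -1; root [#../#../...] d7

H's best at [#../#../...]: H11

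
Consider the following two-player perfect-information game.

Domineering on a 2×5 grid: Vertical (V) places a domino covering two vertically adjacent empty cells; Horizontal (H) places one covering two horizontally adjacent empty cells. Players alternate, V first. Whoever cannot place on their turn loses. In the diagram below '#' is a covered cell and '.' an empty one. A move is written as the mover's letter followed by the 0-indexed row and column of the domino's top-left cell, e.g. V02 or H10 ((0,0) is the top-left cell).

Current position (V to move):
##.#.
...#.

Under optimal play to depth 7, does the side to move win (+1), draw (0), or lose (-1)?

value(##.#./...#., V) = +1

[##.#./...#.] V move#1: V02:+1/####./..##.*, V04:-1/##.##/...##
[####./..##.] H move#2: H10:-1/####./####.*
[####./####.] V move#3: V04:+1/#####/#####*
[#####/#####] end (terminal -1, H#4); searched ##.#./...#. to 7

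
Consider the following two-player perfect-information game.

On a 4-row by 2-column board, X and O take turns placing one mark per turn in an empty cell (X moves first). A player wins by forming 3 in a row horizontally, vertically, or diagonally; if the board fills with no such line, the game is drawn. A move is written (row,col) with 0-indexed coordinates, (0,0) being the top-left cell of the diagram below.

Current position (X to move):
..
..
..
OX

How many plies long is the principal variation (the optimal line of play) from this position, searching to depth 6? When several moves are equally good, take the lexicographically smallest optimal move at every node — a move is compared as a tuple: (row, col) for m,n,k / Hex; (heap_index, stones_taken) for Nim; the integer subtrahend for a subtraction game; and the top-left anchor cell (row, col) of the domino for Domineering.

p1 X@[../../../OX]: (0,0)[X./../../OX]+0* (0,1)[.X/../../OX]+0 (1,0)[../X./../OX]+0 (1,1)[../.X/../OX]+0 (2,0)[../../X./OX]+0 (2,1)[../../.X/OX]+0
p2 O@[X./../../OX]: (0,1)[XO/../../OX]+0* (1,0)[X./O./../OX]+0 (1,1)[X./.O/../OX]+0 (2,0)[X./../O./OX]+0 (2,1)[X./../.O/OX]+0
p3 X@[XO/../../OX]: (1,0)[XO/X./../OX]+0* (1,1)[XO/.X/../OX]+0 (2,0)[XO/../X./OX]+0 (2,1)[XO/../.X/OX]+0
p4 O@[XO/X./../OX]: (1,1)[XO/XO/../OX]-1 (2,0)[XO/X./O./OX]+0* (2,1)[XO/X./.O/OX]-1
p5 X@[XO/X./O./OX]: (1,1)[XO/XX/O./OX]+0* (2,1)[XO/X./OX/OX]+0
p6 O@[XO/XX/O./OX]: (2,1)[XO/XX/OO/OX]+0*
p7 X@[XO/XX/OO/OX] terminal +0; root [../../../OX] d6

PV length from [../../../OX]: 6 plies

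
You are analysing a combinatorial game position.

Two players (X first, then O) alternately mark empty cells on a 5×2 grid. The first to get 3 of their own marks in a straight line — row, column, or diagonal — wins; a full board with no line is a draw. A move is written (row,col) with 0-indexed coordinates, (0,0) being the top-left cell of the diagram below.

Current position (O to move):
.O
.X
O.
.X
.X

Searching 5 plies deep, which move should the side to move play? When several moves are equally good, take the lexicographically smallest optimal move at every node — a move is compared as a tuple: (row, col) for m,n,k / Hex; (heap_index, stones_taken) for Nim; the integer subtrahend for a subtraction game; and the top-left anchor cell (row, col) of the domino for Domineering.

[.O/.X/O./.X/.X] O move#1: (0,0):-1/OO/.X/O./.X/.X, (1,0):-1/.O/OX/O./.X/.X, (2,1):+0/.O/.X/OO/.X/.X*, (3,0):-1/.O/.X/O./OX/.X, (4,0):-1/.O/.X/O./.X/OX
[.O/.X/OO/.X/.X] X move#2: (0,0):-1/XO/.X/OO/.X/.X, (1,0):+0/.O/XX/OO/.X/.X*, (3,0):+0/.O/.X/OO/XX/.X, (4,0):-1/.O/.X/OO/.X/XX
[.O/XX/OO/.X/.X] O move#3: (0,0):+0/OO/XX/OO/.X/.X*, (3,0):+0/.O/XX/OO/OX/.X, (4,0):+0/.O/XX/OO/.X/OX
[OO/XX/OO/.X/.X] X move#4: (3,0):+0/OO/XX/OO/XX/.X*, (4,0):+0/OO/XX/OO/.X/XX
[OO/XX/OO/XX/.X] O move#5: (4,0):+0/OO/XX/OO/XX/OX*
[OO/XX/OO/XX/OX] end (terminal +0, X#6); searched .O/.X/O./.X/.X to 5

O's best at [.O/.X/O./.X/.X]: (2,1)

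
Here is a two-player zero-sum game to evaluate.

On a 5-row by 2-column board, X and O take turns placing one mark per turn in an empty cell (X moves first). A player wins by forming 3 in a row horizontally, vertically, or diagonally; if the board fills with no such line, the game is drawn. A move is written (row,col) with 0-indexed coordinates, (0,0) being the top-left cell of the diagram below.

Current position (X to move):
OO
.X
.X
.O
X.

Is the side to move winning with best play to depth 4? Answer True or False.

X winning at [OO/.X/.X/.O/X.]: False

[OO/.X/.X/.O/X.] X move#1: (1,0):+0/OO/XX/.X/.O/X.*, (2,0):+0/OO/.X/XX/.O/X., (3,0):+0/OO/.X/.X/XO/X., (4,1):+0/OO/.X/.X/.O/XX
[OO/XX/.X/.O/X.] O move#2: (2,0):+0/OO/XX/OX/.O/X.*, (3,0):+0/OO/XX/.X/OO/X., (4,1):+0/OO/XX/.X/.O/XO
[OO/XX/OX/.O/X.] X move#3: (3,0):+0/OO/XX/OX/XO/X.*, (4,1):+0/OO/XX/OX/.O/XX
[OO/XX/OX/XO/X.] O move#4: (4,1):+0/OO/XX/OX/XO/XO*
[OO/XX/OX/XO/XO] end (terminal +0, X#5); searched OO/.X/.X/.O/X. to 4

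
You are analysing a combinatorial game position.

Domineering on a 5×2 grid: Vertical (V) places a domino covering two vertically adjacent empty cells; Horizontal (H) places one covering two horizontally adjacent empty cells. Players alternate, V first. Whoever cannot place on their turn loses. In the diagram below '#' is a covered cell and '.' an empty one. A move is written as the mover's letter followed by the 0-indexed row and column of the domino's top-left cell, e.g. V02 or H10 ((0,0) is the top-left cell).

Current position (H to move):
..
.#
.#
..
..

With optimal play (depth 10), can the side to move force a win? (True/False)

H winning at [../.#/.#/../..]: True

[../.#/.#/../..] H move#1: H00:-1/##/.#/.#/../.., H30:+1/../.#/.#/##/..*, H40:+1/../.#/.#/../##
[../.#/.#/##/..] V move#2: V00:-1/#./##/.#/##/..*, V10:-1/../##/##/##/..
[#./##/.#/##/..] H move#3: H40:+1/#./##/.#/##/##*
[#./##/.#/##/##] end (terminal -1, V#4); searched ../.#/.#/../.. to 10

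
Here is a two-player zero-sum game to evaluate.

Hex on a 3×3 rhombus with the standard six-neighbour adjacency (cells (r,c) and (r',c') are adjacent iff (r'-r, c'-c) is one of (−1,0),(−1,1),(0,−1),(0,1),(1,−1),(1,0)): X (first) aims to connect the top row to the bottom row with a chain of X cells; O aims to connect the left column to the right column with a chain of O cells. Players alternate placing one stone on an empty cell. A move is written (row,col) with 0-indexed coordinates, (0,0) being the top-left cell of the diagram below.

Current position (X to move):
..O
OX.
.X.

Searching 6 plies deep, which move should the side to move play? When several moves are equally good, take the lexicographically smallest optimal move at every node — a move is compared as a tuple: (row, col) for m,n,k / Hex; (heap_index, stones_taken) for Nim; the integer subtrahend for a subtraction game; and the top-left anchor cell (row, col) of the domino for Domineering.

X's best at [..O/OX./.X.]: (0,1)

p1 X@[..O/OX./.X.]: (0,0)[X.O/OX./.X.]-1 (0,1)[.XO/OX./.X.]+1* (1,2)[..O/OXX/.X.]-1 (2,0)[..O/OX./XX.]-1 (2,2)[..O/OX./.XX]-1
p2 O@[.XO/OX./.X.] terminal -1; root [..O/OX./.X.] d6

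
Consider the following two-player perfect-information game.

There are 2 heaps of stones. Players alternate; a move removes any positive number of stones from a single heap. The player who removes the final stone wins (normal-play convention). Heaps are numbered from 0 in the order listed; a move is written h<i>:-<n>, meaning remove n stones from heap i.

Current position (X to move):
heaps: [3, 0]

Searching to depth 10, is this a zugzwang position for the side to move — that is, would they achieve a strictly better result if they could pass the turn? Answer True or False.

zugzwang((3,0), X) = False

p1 X@[(3,0)]: h0:-1[(2,0)]-1 h0:-2[(1,0)]-1 h0:-3[(0,0)]+1*
p2 O@[(0,0)] terminal -1; root [(3,0)] d10
suppose X passes — search the same position with O to move:
pass> p1 O@[(3,0)]: h0:-1[(2,0)]-1 h0:-2[(1,0)]-1 h0:-3[(0,0)]+1*
pass> p2 X@[(0,0)] terminal -1; root [(3,0)] d10
for X: play +1, pass -1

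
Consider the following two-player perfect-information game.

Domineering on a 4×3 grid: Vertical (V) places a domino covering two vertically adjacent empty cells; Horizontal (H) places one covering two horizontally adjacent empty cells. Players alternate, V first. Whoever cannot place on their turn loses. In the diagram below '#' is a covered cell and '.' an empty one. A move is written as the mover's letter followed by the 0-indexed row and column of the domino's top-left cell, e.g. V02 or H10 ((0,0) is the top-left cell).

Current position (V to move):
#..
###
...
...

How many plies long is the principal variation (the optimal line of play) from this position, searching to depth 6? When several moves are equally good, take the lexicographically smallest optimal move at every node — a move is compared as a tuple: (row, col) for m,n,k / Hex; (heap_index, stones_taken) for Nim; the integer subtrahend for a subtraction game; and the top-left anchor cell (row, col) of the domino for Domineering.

[#../###/.../...] V move#1: V20:-1/#../###/#../#.., V21:+1/#../###/.#./.#.*, V22:-1/#../###/..#/..#
[#../###/.#./.#.] H move#2: H01:-1/###/###/.#./.#.*
[###/###/.#./.#.] V move#3: V20:+1/###/###/##./##.*, V22:+1/###/###/.##/.##
[###/###/##./##.] end (terminal -1, H#4); searched #../###/.../... to 6

PV length from [#../###/.../...]: 3 plies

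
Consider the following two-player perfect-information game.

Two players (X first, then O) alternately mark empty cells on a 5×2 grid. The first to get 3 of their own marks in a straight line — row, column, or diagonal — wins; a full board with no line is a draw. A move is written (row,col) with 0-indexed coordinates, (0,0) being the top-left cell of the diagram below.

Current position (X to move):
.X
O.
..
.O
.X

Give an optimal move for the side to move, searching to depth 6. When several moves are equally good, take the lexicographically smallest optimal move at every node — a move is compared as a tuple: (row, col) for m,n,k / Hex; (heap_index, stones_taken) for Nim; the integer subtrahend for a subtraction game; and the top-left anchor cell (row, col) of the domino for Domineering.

X's best at [.X/O./../.O/.X]: (0,0)

p1 X@[.X/O./../.O/.X]: (0,0)[XX/O./../.O/.X]+0* (1,1)[.X/OX/../.O/.X]+0 (2,0)[.X/O./X./.O/.X]+0 (2,1)[.X/O./.X/.O/.X]+0 (3,0)[.X/O./../XO/.X]+0 (4,0)[.X/O./../.O/XX]-1
p2 O@[XX/O./../.O/.X]: (1,1)[XX/OO/../.O/.X]+0* (2,0)[XX/O./O./.O/.X]+0 (2,1)[XX/O./.O/.O/.X]+0 (3,0)[XX/O./../OO/.X]+0 (4,0)[XX/O./../.O/OX]+0
p3 X@[XX/OO/../.O/.X]: (2,0)[XX/OO/X./.O/.X]-1 (2,1)[XX/OO/.X/.O/.X]+0* (3,0)[XX/OO/../XO/.X]-1 (4,0)[XX/OO/../.O/XX]-1
p4 O@[XX/OO/.X/.O/.X]: (2,0)[XX/OO/OX/.O/.X]+0* (3,0)[XX/OO/.X/OO/.X]+0 (4,0)[XX/OO/.X/.O/OX]+0
p5 X@[XX/OO/OX/.O/.X]: (3,0)[XX/OO/OX/XO/.X]+0* (4,0)[XX/OO/OX/.O/XX]-1
p6 O@[XX/OO/OX/XO/.X]: (4,0)[XX/OO/OX/XO/OX]+0*
p7 X@[XX/OO/OX/XO/OX] terminal +0; root [.X/O./../.O/.X] d6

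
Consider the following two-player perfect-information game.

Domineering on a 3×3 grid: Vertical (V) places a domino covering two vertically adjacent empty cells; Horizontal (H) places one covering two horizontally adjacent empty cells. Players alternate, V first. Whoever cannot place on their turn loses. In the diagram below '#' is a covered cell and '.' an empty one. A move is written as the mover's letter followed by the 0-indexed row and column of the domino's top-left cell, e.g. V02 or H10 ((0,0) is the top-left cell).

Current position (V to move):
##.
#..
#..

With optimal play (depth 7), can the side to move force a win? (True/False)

[##./#../#..] V move#1: V02:-1/###/#.#/#.., V11:+1/##./##./##.*, V12:+1/##./#.#/#.#
[##./##./##.] end (terminal -1, H#2); searched ##./#../#.. to 7

V winning at [##./#../#..]: True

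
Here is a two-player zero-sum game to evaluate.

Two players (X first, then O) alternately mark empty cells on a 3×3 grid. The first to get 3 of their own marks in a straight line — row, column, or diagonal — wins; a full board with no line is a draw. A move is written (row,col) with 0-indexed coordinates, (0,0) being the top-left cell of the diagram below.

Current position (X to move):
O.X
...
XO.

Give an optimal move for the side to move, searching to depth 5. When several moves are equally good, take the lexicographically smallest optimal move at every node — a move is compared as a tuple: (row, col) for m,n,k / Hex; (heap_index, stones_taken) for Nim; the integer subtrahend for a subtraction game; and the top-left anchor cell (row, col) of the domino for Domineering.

X's best at [O.X/.../XO.]: (1,1)

ply 1, X at O.X/.../XO. | (0,1)=+0→OXX/.../XO.; (1,0)=-1→O.X/X../XO.; (1,1)=+1→O.X/.X./XO.*; (1,2)=+1→O.X/..X/XO.; (2,2)=+1→O.X/.../XOX
ply 2: O.X/.X./XO. is terminal -1 (O); from O.X/.../XO. depth 5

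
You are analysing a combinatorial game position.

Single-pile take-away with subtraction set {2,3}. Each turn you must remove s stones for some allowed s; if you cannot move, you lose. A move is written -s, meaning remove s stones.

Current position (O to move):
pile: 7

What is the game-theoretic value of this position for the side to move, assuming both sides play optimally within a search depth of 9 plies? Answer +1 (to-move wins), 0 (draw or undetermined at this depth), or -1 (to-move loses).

value(7, O) = +1

p1 O@[7]: -2[5]+1* -3[4]-1
p2 X@[5]: -2[3]-1* -3[2]-1
p3 O@[3]: -2[1]+1* -3[0]+1
p4 X@[1] terminal -1; root [7] d9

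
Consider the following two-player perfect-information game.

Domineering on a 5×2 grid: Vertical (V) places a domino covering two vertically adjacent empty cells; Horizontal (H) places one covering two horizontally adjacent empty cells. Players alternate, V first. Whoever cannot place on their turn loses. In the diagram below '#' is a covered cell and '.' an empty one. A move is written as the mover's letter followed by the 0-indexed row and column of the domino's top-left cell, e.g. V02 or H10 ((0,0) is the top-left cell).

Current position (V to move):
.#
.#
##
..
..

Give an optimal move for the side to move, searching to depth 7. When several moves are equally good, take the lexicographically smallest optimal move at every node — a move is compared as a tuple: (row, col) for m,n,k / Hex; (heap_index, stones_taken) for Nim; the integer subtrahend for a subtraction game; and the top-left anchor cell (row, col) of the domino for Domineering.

[.#/.#/##/../..] V move#1: V00:-1/##/##/##/../.., V30:+1/.#/.#/##/#./#.*, V31:+1/.#/.#/##/.#/.#
[.#/.#/##/#./#.] end (terminal -1, H#2); searched .#/.#/##/../.. to 7

V's best at [.#/.#/##/../..]: V30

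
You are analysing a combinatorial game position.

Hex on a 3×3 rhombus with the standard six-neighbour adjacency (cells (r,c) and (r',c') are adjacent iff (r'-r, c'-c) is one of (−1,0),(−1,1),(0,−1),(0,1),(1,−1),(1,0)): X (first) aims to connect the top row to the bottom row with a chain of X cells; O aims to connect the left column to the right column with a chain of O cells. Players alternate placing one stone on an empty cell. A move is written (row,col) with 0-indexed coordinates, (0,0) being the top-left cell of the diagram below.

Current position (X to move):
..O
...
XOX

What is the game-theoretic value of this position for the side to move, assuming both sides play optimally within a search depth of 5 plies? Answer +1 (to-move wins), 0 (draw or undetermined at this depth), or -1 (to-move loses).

[..O/.../XOX] X move#1: (0,0):-1/X.O/.../XOX, (0,1):+1/.XO/.../XOX*, (1,0):+1/..O/X../XOX, (1,1):-1/..O/.X./XOX, (1,2):-1/..O/..X/XOX
[.XO/.../XOX] O move#2: (0,0):-1/OXO/.../XOX*, (1,0):-1/.XO/O../XOX, (1,1):-1/.XO/.O./XOX, (1,2):-1/.XO/..O/XOX
[OXO/.../XOX] X move#3: (1,0):+1/OXO/X../XOX*, (1,1):+1/OXO/.X./XOX, (1,2):+1/OXO/..X/XOX
[OXO/X../XOX] end (terminal -1, O#4); searched ..O/.../XOX to 5

value(..O/.../XOX, X) = +1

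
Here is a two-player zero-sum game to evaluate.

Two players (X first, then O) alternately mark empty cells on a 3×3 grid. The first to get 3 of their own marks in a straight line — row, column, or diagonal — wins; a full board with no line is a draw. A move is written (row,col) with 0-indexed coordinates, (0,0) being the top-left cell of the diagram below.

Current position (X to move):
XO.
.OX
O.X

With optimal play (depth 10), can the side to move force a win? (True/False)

p1 X@[XO./.OX/O.X]: (0,2)[XOX/.OX/O.X]+1* (1,0)[XO./XOX/O.X]-1 (2,1)[XO./.OX/OXX]-1
p2 O@[XOX/.OX/O.X] terminal -1; root [XO./.OX/O.X] d10

X winning at [XO./.OX/O.X]: True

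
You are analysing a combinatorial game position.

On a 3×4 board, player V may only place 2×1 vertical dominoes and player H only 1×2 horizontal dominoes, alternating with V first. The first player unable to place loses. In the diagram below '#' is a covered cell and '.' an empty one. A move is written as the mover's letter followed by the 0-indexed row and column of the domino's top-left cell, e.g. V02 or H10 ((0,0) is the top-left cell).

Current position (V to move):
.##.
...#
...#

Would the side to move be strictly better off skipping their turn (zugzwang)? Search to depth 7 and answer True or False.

ply 1, V at .##./...#/...# | V00=-1→###./#..#/...#; V10=-1→.##./#..#/#..#; V11=+1→.##./.#.#/.#.#*; V12=-1→.##./..##/..##
ply 2: .##./.#.#/.#.# is terminal -1 (H); from .##./...#/...# depth 7
suppose V passes — search the same position with H to move:
pass> ply 1, H at .##./...#/...# | H10=+1→.##./##.#/...#*; H11=+1→.##./.###/...#; H20=+1→.##./...#/##.#; H21=+1→.##./...#/.###
pass> ply 2, V at .##./##.#/...# | V12=-1→.##./####/..##*
pass> ply 3, H at .##./####/..## | H20=+1→.##./####/####*
pass> ply 4: .##./####/#### is terminal -1 (V); from .##./...#/...# depth 7
for V: play +1, pass -1

zugzwang(.##./...#/...#, V) = False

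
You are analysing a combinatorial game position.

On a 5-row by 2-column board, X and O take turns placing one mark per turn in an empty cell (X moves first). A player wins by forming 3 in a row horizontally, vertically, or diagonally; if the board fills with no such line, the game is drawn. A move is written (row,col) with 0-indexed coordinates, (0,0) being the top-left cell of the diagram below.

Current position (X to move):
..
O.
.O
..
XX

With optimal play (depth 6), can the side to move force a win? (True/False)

X winning at [../O./.O/../XX]: False

ply 1, X at ../O./.O/../XX | (0,0)=-1→X./O./.O/../XX; (0,1)=-1→.X/O./.O/../XX; (1,1)=-1→../OX/.O/../XX; (2,0)=+0→../O./XO/../XX*; (3,0)=-1→../O./.O/X./XX; (3,1)=-1→../O./.O/.X/XX
ply 2, O at ../O./XO/../XX | (0,0)=-1→O./O./XO/../XX; (0,1)=-1→.O/O./XO/../XX; (1,1)=-1→../OO/XO/../XX; (3,0)=+0→../O./XO/O./XX*; (3,1)=-1→../O./XO/.O/XX
ply 3, X at ../O./XO/O./XX | (0,0)=-1→X./O./XO/O./XX; (0,1)=+0→.X/O./XO/O./XX*; (1,1)=+0→../OX/XO/O./XX; (3,1)=+0→../O./XO/OX/XX
ply 4, O at .X/O./XO/O./XX | (0,0)=+0→OX/O./XO/O./XX*; (1,1)=+0→.X/OO/XO/O./XX; (3,1)=+0→.X/O./XO/OO/XX
ply 5, X at OX/O./XO/O./XX | (1,1)=+0→OX/OX/XO/O./XX*; (3,1)=+0→OX/O./XO/OX/XX
ply 6, O at OX/OX/XO/O./XX | (3,1)=+0→OX/OX/XO/OO/XX*
ply 7: OX/OX/XO/OO/XX is terminal +0 (X); from ../O./.O/../XX depth 6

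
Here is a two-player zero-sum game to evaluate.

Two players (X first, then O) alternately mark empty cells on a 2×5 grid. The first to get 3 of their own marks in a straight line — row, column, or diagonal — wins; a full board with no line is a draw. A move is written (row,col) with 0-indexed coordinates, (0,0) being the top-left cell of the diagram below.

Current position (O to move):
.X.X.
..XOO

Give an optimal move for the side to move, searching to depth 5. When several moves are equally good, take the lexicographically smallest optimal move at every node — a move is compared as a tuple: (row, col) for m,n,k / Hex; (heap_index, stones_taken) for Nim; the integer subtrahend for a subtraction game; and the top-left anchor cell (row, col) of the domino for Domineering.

ply 1, O at .X.X./..XOO | (0,0)=-1→OX.X./..XOO; (0,2)=+0→.XOX./..XOO*; (0,4)=-1→.X.XO/..XOO; (1,0)=-1→.X.X./O.XOO; (1,1)=-1→.X.X./.OXOO
ply 2, X at .XOX./..XOO | (0,0)=+0→XXOX./..XOO*; (0,4)=+0→.XOXX/..XOO; (1,0)=+0→.XOX./X.XOO; (1,1)=+0→.XOX./.XXOO
ply 3, O at XXOX./..XOO | (0,4)=+0→XXOXO/..XOO*; (1,0)=+0→XXOX./O.XOO; (1,1)=+0→XXOX./.OXOO
ply 4, X at XXOXO/..XOO | (1,0)=+0→XXOXO/X.XOO*; (1,1)=+0→XXOXO/.XXOO
ply 5, O at XXOXO/X.XOO | (1,1)=+0→XXOXO/XOXOO*
ply 6: XXOXO/XOXOO is terminal +0 (X); from .X.X./..XOO depth 5

O's best at [.X.X./..XOO]: (0,2)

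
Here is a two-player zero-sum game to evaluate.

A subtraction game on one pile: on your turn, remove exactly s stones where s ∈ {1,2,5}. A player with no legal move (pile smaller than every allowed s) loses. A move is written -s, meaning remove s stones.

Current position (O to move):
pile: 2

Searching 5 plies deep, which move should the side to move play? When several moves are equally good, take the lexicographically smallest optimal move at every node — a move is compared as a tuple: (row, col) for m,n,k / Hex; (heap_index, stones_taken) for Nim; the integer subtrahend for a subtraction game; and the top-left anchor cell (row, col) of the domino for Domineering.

[2] O move#1: -1:-1/1, -2:+1/0*
[0] end (terminal -1, X#2); searched 2 to 5

O's best at [2]: -2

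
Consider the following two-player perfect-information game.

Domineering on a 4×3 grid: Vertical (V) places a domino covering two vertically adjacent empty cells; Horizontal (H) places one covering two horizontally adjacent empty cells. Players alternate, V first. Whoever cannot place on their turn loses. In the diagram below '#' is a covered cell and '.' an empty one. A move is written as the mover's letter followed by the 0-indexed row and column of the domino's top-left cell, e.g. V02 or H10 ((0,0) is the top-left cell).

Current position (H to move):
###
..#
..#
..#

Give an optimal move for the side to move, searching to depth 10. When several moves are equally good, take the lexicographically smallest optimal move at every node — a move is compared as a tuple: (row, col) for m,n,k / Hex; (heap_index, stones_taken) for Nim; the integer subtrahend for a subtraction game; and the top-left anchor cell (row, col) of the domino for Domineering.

H's best at [###/..#/..#/..#]: H20

p1 H@[###/..#/..#/..#]: H10[###/###/..#/..#]-1 H20[###/..#/###/..#]+1* H30[###/..#/..#/###]-1
p2 V@[###/..#/###/..#] terminal -1; root [###/..#/..#/..#] d10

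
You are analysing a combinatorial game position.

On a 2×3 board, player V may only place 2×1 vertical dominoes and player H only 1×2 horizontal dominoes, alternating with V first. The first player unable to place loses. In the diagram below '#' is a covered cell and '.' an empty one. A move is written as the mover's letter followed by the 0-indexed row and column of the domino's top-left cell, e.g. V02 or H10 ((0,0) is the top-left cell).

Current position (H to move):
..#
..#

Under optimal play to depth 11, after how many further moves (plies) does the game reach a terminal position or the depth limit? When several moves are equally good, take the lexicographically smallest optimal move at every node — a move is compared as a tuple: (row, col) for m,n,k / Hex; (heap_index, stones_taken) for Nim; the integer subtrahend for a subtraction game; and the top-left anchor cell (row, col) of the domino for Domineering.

[..#/..#] H move#1: H00:+1/###/..#*, H10:+1/..#/###
[###/..#] end (terminal -1, V#2); searched ..#/..# to 11

PV length from [..#/..#]: 1 ply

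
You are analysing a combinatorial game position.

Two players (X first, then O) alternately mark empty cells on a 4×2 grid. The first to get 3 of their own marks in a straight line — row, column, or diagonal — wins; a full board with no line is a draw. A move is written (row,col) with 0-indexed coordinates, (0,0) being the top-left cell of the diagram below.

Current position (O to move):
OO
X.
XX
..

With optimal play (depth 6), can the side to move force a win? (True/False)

ply 1, O at OO/X./XX/.. | (1,1)=-1→OO/XO/XX/..; (3,0)=+0→OO/X./XX/O.*; (3,1)=-1→OO/X./XX/.O
ply 2, X at OO/X./XX/O. | (1,1)=+0→OO/XX/XX/O.*; (3,1)=+0→OO/X./XX/OX
ply 3, O at OO/XX/XX/O. | (3,1)=+0→OO/XX/XX/OO*
ply 4: OO/XX/XX/OO is terminal +0 (X); from OO/X./XX/.. depth 6

O winning at [OO/X./XX/..]: False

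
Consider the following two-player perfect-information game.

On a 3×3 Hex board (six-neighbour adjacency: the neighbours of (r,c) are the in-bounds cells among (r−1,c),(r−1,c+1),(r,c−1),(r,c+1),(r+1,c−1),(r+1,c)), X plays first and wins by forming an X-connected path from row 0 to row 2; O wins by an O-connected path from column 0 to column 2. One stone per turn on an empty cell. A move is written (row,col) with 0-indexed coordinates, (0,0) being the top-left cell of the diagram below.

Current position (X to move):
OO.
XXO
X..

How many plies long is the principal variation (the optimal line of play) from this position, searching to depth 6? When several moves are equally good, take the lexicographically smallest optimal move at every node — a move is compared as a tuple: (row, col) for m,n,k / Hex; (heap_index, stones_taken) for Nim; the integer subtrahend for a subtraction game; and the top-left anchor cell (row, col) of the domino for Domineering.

PV length from [OO./XXO/X..]: 1 ply

[OO./XXO/X..] X move#1: (0,2):+1/OOX/XXO/X..*, (2,1):-1/OO./XXO/XX., (2,2):-1/OO./XXO/X.X
[OOX/XXO/X..] end (terminal -1, O#2); searched OO./XXO/X.. to 6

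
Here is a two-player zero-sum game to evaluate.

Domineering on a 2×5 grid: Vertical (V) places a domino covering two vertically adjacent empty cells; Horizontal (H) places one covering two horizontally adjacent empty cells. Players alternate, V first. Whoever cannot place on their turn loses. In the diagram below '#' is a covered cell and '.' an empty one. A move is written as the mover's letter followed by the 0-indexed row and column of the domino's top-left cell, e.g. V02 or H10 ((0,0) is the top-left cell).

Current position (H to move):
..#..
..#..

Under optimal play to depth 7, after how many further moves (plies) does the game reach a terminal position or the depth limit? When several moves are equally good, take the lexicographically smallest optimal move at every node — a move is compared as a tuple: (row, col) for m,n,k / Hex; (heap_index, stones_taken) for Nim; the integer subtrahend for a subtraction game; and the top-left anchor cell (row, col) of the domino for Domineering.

PV length from [..#../..#..]: 4 plies

p1 H@[..#../..#..]: H00[###../..#..]-1* H03[..###/..#..]-1 H10[..#../###..]-1 H13[..#../..###]-1
p2 V@[###../..#..]: V03[####./..##.]+1* V04[###.#/..#.#]+1
p3 H@[####./..##.]: H10[####./####.]-1*
p4 V@[####./####.]: V04[#####/#####]+1*
p5 H@[#####/#####] terminal -1; root [..#../..#..] d7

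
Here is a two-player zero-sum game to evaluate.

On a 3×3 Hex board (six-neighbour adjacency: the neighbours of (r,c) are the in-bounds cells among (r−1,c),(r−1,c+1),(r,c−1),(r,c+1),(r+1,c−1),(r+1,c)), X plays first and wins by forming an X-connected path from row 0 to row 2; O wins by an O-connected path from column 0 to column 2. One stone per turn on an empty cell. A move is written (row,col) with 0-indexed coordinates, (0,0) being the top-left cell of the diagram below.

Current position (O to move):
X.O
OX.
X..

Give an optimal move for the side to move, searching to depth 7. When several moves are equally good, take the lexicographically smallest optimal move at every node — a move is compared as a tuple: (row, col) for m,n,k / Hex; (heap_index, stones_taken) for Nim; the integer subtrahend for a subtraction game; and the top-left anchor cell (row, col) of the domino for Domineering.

p1 O@[X.O/OX./X..]: (0,1)[XOO/OX./X..]+1* (1,2)[X.O/OXO/X..]-1 (2,1)[X.O/OX./XO.]-1 (2,2)[X.O/OX./X.O]-1
p2 X@[XOO/OX./X..] terminal -1; root [X.O/OX./X..] d7

O's best at [X.O/OX./X..]: (0,1)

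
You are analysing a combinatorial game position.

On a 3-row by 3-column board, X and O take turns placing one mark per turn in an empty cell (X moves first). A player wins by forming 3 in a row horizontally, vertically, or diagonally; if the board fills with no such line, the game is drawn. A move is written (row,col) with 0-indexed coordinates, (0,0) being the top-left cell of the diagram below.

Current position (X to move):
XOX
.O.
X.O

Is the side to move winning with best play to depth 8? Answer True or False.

X winning at [XOX/.O./X.O]: True

p1 X@[XOX/.O./X.O]: (1,0)[XOX/XO./X.O]+1* (1,2)[XOX/.OX/X.O]-1 (2,1)[XOX/.O./XXO]+0
p2 O@[XOX/XO./X.O] terminal -1; root [XOX/.O./X.O] d8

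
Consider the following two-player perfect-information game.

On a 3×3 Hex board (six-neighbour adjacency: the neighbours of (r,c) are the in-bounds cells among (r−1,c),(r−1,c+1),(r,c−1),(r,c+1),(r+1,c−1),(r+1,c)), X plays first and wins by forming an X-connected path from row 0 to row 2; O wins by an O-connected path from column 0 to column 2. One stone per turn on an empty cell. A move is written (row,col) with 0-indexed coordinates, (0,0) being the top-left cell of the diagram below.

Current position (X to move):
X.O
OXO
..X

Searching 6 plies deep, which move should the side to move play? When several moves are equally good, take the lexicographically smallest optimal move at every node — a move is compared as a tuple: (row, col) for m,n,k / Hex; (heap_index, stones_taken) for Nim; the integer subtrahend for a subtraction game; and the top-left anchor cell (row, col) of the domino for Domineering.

X's best at [X.O/OXO/..X]: (0,1)

ply 1, X at X.O/OXO/..X | (0,1)=+1→XXO/OXO/..X*; (2,0)=-1→X.O/OXO/X.X; (2,1)=-1→X.O/OXO/.XX
ply 2, O at XXO/OXO/..X | (2,0)=-1→XXO/OXO/O.X*; (2,1)=-1→XXO/OXO/.OX
ply 3, X at XXO/OXO/O.X | (2,1)=+1→XXO/OXO/OXX*
ply 4: XXO/OXO/OXX is terminal -1 (O); from X.O/OXO/..X depth 6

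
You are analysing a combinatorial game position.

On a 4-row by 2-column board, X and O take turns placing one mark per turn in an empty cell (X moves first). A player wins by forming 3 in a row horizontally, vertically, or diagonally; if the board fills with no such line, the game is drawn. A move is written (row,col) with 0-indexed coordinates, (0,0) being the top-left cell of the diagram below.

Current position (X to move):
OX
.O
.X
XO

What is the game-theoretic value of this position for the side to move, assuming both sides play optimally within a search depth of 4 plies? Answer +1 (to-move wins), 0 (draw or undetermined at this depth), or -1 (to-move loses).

p1 X@[OX/.O/.X/XO]: (1,0)[OX/XO/.X/XO]+0* (2,0)[OX/.O/XX/XO]+0
p2 O@[OX/XO/.X/XO]: (2,0)[OX/XO/OX/XO]+0*
p3 X@[OX/XO/OX/XO] terminal +0; root [OX/.O/.X/XO] d4

value(OX/.O/.X/XO, X) = 0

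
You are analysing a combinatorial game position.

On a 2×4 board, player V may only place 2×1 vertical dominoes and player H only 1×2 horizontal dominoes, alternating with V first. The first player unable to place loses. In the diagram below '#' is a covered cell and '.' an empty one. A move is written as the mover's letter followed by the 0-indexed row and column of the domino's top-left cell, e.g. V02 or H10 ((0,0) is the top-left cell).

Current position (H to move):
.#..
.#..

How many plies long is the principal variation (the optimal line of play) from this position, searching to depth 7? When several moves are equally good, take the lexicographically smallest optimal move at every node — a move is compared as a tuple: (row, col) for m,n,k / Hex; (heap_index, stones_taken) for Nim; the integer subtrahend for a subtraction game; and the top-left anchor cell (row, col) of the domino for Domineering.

[.#../.#..] H move#1: H02:+1/.###/.#..*, H12:+1/.#../.###
[.###/.#..] V move#2: V00:-1/####/##..*
[####/##..] H move#3: H12:+1/####/####*
[####/####] end (terminal -1, V#4); searched .#../.#.. to 7

PV length from [.#../.#..]: 3 plies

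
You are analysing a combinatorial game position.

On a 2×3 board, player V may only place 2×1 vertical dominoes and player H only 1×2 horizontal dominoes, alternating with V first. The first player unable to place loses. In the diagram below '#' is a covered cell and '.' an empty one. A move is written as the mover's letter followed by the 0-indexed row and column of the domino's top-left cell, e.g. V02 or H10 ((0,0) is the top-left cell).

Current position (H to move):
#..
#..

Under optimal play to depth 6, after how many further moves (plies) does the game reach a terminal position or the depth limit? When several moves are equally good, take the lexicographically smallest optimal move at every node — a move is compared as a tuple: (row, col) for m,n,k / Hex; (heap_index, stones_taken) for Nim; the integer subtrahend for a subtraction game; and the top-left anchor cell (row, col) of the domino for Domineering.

p1 H@[#../#..]: H01[###/#..]+1* H11[#../###]+1
p2 V@[###/#..] terminal -1; root [#../#..] d6

PV length from [#../#..]: 1 ply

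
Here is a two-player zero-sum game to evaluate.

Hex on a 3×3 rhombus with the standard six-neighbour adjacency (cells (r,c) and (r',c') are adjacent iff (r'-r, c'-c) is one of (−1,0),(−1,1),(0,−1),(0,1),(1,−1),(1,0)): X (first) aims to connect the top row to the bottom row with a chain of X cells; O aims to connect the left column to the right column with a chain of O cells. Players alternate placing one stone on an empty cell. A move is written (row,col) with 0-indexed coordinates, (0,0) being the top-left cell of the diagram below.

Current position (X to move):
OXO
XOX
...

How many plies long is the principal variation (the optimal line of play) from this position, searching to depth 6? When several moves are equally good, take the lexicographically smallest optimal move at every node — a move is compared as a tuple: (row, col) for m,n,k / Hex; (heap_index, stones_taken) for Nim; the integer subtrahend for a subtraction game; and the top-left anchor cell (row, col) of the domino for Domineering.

[OXO/XOX/...] X move#1: (2,0):+1/OXO/XOX/X..*, (2,1):-1/OXO/XOX/.X., (2,2):-1/OXO/XOX/..X
[OXO/XOX/X..] end (terminal -1, O#2); searched OXO/XOX/... to 6

PV length from [OXO/XOX/...]: 1 ply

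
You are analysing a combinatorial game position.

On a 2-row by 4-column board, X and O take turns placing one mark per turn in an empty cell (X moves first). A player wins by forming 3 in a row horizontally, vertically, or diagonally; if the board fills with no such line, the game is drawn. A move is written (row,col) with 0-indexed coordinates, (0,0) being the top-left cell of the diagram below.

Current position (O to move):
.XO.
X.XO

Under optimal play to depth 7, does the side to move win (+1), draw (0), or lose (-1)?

value(.XO./X.XO, O) = 0

[.XO./X.XO] O move#1: (0,0):-1/OXO./X.XO, (0,3):-1/.XOO/X.XO, (1,1):+0/.XO./XOXO*
[.XO./XOXO] X move#2: (0,0):+0/XXO./XOXO*, (0,3):+0/.XOX/XOXO
[XXO./XOXO] O move#3: (0,3):+0/XXOO/XOXO*
[XXOO/XOXO] end (terminal +0, X#4); searched .XO./X.XO to 7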